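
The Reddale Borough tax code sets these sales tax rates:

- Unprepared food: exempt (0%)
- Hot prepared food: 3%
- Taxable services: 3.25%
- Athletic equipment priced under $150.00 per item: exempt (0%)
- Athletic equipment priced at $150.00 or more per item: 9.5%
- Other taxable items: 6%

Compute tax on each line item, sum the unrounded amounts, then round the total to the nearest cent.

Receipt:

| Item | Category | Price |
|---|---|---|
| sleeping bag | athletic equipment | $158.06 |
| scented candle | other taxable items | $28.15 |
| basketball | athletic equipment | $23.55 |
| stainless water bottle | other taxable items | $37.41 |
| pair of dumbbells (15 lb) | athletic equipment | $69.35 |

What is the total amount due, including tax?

Sleeping bag $158.06: athletic equipment, $150.00 or more → 9.5% → $15.0157
Scented candle $28.15: other taxable items → 6% → $1.689
Basketball $23.55: athletic equipment, under $150.00 → 0% → $0.00
Stainless water bottle $37.41: other taxable items → 6% → $2.2446
Pair of dumbbells (15 lb) $69.35: athletic equipment, under $150.00 → 0% → $0.00
Subtotal = $316.52; unrounded tax = $18.9493 → $18.95; total due = $335.47

$335.47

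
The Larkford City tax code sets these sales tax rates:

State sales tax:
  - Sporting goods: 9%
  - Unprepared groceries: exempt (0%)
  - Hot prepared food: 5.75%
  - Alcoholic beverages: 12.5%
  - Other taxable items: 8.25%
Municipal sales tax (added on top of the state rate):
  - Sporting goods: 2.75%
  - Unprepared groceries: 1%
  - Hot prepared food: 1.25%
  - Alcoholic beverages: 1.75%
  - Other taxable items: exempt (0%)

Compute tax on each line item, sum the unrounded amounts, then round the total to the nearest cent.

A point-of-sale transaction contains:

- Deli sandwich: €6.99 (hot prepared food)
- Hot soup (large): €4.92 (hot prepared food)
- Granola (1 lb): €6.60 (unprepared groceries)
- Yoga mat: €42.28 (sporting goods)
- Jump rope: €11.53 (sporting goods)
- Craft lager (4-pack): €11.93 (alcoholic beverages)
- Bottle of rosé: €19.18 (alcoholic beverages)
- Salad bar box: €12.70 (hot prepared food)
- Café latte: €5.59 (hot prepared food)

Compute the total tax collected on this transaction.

Deli sandwich €6.99: hot prepared food → 5.75% + 1.25% municipal = 7% → €0.4893
Hot soup (large) €4.92: hot prepared food → 5.75% + 1.25% municipal = 7% → €0.3444
Granola (1 lb) €6.60: unprepared groceries → 0% + 1% municipal = 1% → €0.066
Yoga mat €42.28: sporting goods → 9% + 2.75% municipal = 11.75% → €4.9679
Jump rope €11.53: sporting goods → 9% + 2.75% municipal = 11.75% → €1.354775
Craft lager (4-pack) €11.93: alcoholic beverages → 12.5% + 1.75% municipal = 14.25% → €1.700025
Bottle of rosé €19.18: alcoholic beverages → 12.5% + 1.75% municipal = 14.25% → €2.73315
Salad bar box €12.70: hot prepared food → 5.75% + 1.25% municipal = 7% → €0.889
Café latte €5.59: hot prepared food → 5.75% + 1.25% municipal = 7% → €0.3913
Unrounded tax sum = €12.93585 → €12.94

€12.94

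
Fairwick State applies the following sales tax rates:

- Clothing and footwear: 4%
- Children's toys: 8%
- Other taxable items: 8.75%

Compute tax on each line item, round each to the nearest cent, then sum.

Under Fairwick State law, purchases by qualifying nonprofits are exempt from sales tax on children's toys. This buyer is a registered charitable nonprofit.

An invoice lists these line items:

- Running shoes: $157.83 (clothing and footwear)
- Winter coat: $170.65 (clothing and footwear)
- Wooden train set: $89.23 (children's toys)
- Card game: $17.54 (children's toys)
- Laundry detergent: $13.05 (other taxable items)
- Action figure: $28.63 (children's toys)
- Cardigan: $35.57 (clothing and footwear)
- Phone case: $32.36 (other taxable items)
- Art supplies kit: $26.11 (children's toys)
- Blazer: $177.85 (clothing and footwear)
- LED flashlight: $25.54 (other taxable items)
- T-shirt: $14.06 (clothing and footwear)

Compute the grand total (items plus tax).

Running shoes $157.83: clothing and footwear → 4% → $6.31
Winter coat $170.65: clothing and footwear → 4% → $6.83
Wooden train set $89.23: children's toys, buyer-exempt → 0% → $0.00
Card game $17.54: children's toys, buyer-exempt → 0% → $0.00
Laundry detergent $13.05: other taxable items → 8.75% → $1.14
Action figure $28.63: children's toys, buyer-exempt → 0% → $0.00
Cardigan $35.57: clothing and footwear → 4% → $1.42
Phone case $32.36: other taxable items → 8.75% → $2.83
Art supplies kit $26.11: children's toys, buyer-exempt → 0% → $0.00
Blazer $177.85: clothing and footwear → 4% → $7.11
LED flashlight $25.54: other taxable items → 8.75% → $2.23
T-shirt $14.06: clothing and footwear → 4% → $0.56
Subtotal = $788.42; tax = $28.43; total due = $816.85

$816.85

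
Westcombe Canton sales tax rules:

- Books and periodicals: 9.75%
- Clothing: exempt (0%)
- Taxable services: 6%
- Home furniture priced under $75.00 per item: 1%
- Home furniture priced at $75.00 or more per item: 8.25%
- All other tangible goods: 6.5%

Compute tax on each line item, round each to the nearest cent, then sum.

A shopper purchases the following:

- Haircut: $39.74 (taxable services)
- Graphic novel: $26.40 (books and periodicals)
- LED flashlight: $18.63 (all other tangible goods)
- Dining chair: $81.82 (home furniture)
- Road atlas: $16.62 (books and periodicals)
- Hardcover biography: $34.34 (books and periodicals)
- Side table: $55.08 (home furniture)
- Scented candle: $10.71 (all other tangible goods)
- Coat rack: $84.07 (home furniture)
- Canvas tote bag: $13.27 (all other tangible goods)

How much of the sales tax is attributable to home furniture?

$14.24

Dining chair $81.82: home furniture, $75.00 or more → 8.25% → $6.75
Side table $55.08: home furniture, under $75.00 → 1% → $0.55
Coat rack $84.07: home furniture, $75.00 or more → 8.25% → $6.94
Tax on home furniture = $6.75 + $0.55 + $6.94 = $14.24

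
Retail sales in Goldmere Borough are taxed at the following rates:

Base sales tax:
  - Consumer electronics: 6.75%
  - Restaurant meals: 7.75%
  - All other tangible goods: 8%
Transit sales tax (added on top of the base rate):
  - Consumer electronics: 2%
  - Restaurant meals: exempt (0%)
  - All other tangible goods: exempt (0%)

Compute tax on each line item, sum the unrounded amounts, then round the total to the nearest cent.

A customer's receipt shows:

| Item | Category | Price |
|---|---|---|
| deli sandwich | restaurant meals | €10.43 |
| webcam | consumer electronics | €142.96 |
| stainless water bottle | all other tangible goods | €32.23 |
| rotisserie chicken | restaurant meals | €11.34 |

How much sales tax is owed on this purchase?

€16.77

Deli sandwich €10.43: restaurant meals → 7.75% + 0% transit = 7.75% → €0.808325
Webcam €142.96: consumer electronics → 6.75% + 2% transit = 8.75% → €12.509
Stainless water bottle €32.23: all other tangible goods → 8% + 0% transit = 8% → €2.5784
Rotisserie chicken €11.34: restaurant meals → 7.75% + 0% transit = 7.75% → €0.87885
Unrounded tax sum = €16.774575 → €16.77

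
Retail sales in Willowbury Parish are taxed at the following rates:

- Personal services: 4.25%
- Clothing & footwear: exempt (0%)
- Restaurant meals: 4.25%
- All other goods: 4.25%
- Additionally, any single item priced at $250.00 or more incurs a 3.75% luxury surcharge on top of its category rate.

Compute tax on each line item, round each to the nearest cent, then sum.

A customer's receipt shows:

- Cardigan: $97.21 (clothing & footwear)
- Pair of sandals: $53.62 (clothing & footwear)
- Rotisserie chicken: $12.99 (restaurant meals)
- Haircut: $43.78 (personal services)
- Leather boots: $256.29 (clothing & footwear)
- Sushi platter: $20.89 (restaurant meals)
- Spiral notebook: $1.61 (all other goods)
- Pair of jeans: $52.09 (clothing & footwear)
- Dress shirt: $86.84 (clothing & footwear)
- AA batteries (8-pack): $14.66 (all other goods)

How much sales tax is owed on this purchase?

$13.60

Cardigan $97.21: clothing & footwear → 0% → $0.00
Pair of sandals $53.62: clothing & footwear → 0% → $0.00
Rotisserie chicken $12.99: restaurant meals → 4.25% → $0.55
Haircut $43.78: personal services → 4.25% → $1.86
Leather boots $256.29: clothing & footwear → 0% + 3.75% surcharge = 3.75% → $9.61
Sushi platter $20.89: restaurant meals → 4.25% → $0.89
Spiral notebook $1.61: all other goods → 4.25% → $0.07
Pair of jeans $52.09: clothing & footwear → 0% → $0.00
Dress shirt $86.84: clothing & footwear → 0% → $0.00
AA batteries (8-pack) $14.66: all other goods → 4.25% → $0.62
Total tax = $0.55 + $1.86 + $9.61 + $0.89 + $0.07 + $0.62 = $13.60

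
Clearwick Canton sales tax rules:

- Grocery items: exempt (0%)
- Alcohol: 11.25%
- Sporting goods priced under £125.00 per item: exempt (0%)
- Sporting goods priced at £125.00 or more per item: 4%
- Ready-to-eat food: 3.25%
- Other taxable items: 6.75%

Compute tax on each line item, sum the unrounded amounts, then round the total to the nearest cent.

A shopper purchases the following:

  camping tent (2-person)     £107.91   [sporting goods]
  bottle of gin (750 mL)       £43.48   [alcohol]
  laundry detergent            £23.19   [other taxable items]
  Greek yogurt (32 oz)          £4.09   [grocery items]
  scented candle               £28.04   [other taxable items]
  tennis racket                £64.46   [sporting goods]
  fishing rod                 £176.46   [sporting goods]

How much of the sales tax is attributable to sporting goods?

Camping tent (2-person) £107.91: sporting goods, under £125.00 → 0% → £0.00
Tennis racket £64.46: sporting goods, under £125.00 → 0% → £0.00
Fishing rod £176.46: sporting goods, £125.00 or more → 4% → £7.0584
Tax on sporting goods: unrounded sum = £7.0584 → £7.06

£7.06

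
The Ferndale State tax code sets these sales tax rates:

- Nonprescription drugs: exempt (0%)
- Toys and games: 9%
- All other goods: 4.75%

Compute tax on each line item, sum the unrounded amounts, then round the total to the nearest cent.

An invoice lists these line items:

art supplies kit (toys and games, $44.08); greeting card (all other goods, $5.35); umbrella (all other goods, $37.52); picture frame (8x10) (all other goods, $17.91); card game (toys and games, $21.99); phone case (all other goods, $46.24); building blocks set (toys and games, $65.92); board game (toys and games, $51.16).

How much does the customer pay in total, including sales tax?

$311.74

Art supplies kit $44.08: toys and games → 9% → $3.9672
Greeting card $5.35: all other goods → 4.75% → $0.254125
Umbrella $37.52: all other goods → 4.75% → $1.7822
Picture frame (8x10) $17.91: all other goods → 4.75% → $0.850725
Card game $21.99: toys and games → 9% → $1.9791
Phone case $46.24: all other goods → 4.75% → $2.1964
Building blocks set $65.92: toys and games → 9% → $5.9328
Board game $51.16: toys and games → 9% → $4.6044
Subtotal = $290.17; unrounded tax = $21.56695 → $21.57; total due = $311.74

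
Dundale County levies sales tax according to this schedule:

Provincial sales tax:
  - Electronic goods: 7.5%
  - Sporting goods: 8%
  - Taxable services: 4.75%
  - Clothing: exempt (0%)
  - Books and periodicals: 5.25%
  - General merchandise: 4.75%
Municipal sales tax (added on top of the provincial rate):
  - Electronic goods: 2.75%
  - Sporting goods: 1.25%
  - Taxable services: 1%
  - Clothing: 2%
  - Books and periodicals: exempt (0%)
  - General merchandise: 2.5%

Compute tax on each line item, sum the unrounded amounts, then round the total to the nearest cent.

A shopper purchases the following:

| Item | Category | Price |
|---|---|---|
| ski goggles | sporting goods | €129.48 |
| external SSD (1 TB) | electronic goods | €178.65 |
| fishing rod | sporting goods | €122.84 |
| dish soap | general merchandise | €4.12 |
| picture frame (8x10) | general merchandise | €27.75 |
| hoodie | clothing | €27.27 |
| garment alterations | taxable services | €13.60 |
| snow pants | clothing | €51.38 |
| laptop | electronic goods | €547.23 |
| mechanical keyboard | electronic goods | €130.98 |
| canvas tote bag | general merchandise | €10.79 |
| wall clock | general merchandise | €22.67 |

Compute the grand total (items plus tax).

€1385.02

Ski goggles €129.48: sporting goods → 8% + 1.25% municipal = 9.25% → €11.9769
External SSD (1 TB) €178.65: electronic goods → 7.5% + 2.75% municipal = 10.25% → €18.311625
Fishing rod €122.84: sporting goods → 8% + 1.25% municipal = 9.25% → €11.3627
Dish soap €4.12: general merchandise → 4.75% + 2.5% municipal = 7.25% → €0.2987
Picture frame (8x10) €27.75: general merchandise → 4.75% + 2.5% municipal = 7.25% → €2.011875
Hoodie €27.27: clothing → 0% + 2% municipal = 2% → €0.5454
Garment alterations €13.60: taxable services → 4.75% + 1% municipal = 5.75% → €0.782
Snow pants €51.38: clothing → 0% + 2% municipal = 2% → €1.0276
Laptop €547.23: electronic goods → 7.5% + 2.75% municipal = 10.25% → €56.091075
Mechanical keyboard €130.98: electronic goods → 7.5% + 2.75% municipal = 10.25% → €13.42545
Canvas tote bag €10.79: general merchandise → 4.75% + 2.5% municipal = 7.25% → €0.782275
Wall clock €22.67: general merchandise → 4.75% + 2.5% municipal = 7.25% → €1.643575
Subtotal = €1266.76; unrounded tax = €118.259175 → €118.26; total due = €1385.02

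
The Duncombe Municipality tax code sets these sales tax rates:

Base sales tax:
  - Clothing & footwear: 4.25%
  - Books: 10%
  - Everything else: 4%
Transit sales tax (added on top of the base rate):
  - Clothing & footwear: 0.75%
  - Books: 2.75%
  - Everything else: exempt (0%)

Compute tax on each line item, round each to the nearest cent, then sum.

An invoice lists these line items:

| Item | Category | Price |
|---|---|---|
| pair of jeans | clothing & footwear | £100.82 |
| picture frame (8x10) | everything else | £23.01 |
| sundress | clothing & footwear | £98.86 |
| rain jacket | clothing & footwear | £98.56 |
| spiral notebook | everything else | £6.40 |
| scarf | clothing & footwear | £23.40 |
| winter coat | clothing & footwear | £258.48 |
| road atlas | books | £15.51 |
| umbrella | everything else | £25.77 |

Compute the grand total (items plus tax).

£684.00

Pair of jeans £100.82: clothing & footwear → 4.25% + 0.75% transit = 5% → £5.04
Picture frame (8x10) £23.01: everything else → 4% + 0% transit = 4% → £0.92
Sundress £98.86: clothing & footwear → 4.25% + 0.75% transit = 5% → £4.94
Rain jacket £98.56: clothing & footwear → 4.25% + 0.75% transit = 5% → £4.93
Spiral notebook £6.40: everything else → 4% + 0% transit = 4% → £0.26
Scarf £23.40: clothing & footwear → 4.25% + 0.75% transit = 5% → £1.17
Winter coat £258.48: clothing & footwear → 4.25% + 0.75% transit = 5% → £12.92
Road atlas £15.51: books → 10% + 2.75% transit = 12.75% → £1.98
Umbrella £25.77: everything else → 4% + 0% transit = 4% → £1.03
Subtotal = £650.81; tax = £33.19; total due = £684.00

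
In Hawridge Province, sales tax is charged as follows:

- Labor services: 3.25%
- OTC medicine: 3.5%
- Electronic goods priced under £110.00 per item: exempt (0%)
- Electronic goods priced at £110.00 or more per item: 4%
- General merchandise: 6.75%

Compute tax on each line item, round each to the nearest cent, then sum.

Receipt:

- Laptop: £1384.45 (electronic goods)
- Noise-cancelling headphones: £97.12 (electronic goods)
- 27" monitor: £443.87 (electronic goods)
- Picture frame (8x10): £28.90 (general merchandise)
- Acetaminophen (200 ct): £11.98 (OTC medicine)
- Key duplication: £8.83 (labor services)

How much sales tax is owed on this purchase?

£75.79

Laptop £1384.45: electronic goods, £110.00 or more → 4% → £55.38
Noise-cancelling headphones £97.12: electronic goods, under £110.00 → 0% → £0.00
27" monitor £443.87: electronic goods, £110.00 or more → 4% → £17.75
Picture frame (8x10) £28.90: general merchandise → 6.75% → £1.95
Acetaminophen (200 ct) £11.98: OTC medicine → 3.5% → £0.42
Key duplication £8.83: labor services → 3.25% → £0.29
Total tax = £55.38 + £17.75 + £1.95 + £0.42 + £0.29 = £75.79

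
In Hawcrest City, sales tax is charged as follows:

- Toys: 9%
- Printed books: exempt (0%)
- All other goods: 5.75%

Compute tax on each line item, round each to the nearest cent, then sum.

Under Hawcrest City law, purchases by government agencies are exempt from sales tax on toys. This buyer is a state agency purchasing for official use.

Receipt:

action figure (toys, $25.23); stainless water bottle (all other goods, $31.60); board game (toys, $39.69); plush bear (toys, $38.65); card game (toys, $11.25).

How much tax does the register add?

Action figure $25.23: toys, buyer-exempt → 0% → $0.00
Stainless water bottle $31.60: all other goods → 5.75% → $1.82
Board game $39.69: toys, buyer-exempt → 0% → $0.00
Plush bear $38.65: toys, buyer-exempt → 0% → $0.00
Card game $11.25: toys, buyer-exempt → 0% → $0.00
Total tax = $1.82

$1.82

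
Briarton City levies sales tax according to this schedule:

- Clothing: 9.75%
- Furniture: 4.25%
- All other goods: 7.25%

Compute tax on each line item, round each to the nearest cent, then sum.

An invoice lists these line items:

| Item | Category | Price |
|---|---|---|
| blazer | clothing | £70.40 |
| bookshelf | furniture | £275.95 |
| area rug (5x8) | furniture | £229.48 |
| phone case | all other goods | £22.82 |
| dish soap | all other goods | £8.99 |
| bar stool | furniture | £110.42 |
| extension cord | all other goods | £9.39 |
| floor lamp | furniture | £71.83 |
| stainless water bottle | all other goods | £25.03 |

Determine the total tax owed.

£40.87

Blazer £70.40: clothing → 9.75% → £6.86
Bookshelf £275.95: furniture → 4.25% → £11.73
Area rug (5x8) £229.48: furniture → 4.25% → £9.75
Phone case £22.82: all other goods → 7.25% → £1.65
Dish soap £8.99: all other goods → 7.25% → £0.65
Bar stool £110.42: furniture → 4.25% → £4.69
Extension cord £9.39: all other goods → 7.25% → £0.68
Floor lamp £71.83: furniture → 4.25% → £3.05
Stainless water bottle £25.03: all other goods → 7.25% → £1.81
Total tax = £6.86 + £11.73 + £9.75 + £1.65 + £0.65 + £4.69 + £0.68 + £3.05 + £1.81 = £40.87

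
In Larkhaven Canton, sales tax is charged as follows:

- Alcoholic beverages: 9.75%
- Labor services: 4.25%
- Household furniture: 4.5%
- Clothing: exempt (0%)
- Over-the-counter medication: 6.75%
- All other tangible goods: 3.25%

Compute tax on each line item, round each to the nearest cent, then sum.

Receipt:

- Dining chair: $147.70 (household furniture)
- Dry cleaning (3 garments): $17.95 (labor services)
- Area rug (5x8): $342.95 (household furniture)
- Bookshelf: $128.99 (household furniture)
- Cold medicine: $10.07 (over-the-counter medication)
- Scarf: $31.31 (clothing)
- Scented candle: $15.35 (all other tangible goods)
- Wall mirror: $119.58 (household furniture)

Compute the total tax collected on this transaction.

Dining chair $147.70: household furniture → 4.5% → $6.65
Dry cleaning (3 garments) $17.95: labor services → 4.25% → $0.76
Area rug (5x8) $342.95: household furniture → 4.5% → $15.43
Bookshelf $128.99: household furniture → 4.5% → $5.80
Cold medicine $10.07: over-the-counter medication → 6.75% → $0.68
Scarf $31.31: clothing → 0% → $0.00
Scented candle $15.35: all other tangible goods → 3.25% → $0.50
Wall mirror $119.58: household furniture → 4.5% → $5.38
Total tax = $6.65 + $0.76 + $15.43 + $5.80 + $0.68 + $0.50 + $5.38 = $35.20

$35.20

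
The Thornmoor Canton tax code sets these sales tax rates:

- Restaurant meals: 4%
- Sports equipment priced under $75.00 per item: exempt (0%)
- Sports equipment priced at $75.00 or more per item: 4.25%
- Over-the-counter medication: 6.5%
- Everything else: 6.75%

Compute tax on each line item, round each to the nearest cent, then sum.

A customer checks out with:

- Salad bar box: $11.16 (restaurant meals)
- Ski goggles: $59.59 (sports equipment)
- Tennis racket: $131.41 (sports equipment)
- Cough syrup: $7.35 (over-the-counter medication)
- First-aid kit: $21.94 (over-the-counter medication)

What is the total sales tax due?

Salad bar box $11.16: restaurant meals → 4% → $0.45
Ski goggles $59.59: sports equipment, under $75.00 → 0% → $0.00
Tennis racket $131.41: sports equipment, $75.00 or more → 4.25% → $5.58
Cough syrup $7.35: over-the-counter medication → 6.5% → $0.48
First-aid kit $21.94: over-the-counter medication → 6.5% → $1.43
Total tax = $0.45 + $5.58 + $0.48 + $1.43 = $7.94

$7.94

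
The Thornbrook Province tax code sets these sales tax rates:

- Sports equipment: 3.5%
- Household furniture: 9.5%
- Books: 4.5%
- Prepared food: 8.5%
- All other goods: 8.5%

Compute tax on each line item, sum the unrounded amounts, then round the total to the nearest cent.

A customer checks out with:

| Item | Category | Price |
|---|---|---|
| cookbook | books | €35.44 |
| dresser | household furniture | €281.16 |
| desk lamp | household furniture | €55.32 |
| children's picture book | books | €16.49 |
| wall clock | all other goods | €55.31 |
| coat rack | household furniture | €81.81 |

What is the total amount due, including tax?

Cookbook €35.44: books → 4.5% → €1.5948
Dresser €281.16: household furniture → 9.5% → €26.7102
Desk lamp €55.32: household furniture → 9.5% → €5.2554
Children's picture book €16.49: books → 4.5% → €0.74205
Wall clock €55.31: all other goods → 8.5% → €4.70135
Coat rack €81.81: household furniture → 9.5% → €7.77195
Subtotal = €525.53; unrounded tax = €46.77575 → €46.78; total due = €572.31

€572.31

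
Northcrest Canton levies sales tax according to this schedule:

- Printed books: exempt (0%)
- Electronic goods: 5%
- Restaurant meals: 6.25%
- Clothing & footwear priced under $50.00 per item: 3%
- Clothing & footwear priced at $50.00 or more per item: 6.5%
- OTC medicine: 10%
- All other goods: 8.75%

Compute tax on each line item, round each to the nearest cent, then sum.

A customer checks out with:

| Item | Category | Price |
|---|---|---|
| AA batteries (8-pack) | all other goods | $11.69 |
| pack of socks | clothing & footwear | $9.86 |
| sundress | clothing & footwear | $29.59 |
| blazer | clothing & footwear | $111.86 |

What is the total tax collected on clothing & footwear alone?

Pack of socks $9.86: clothing & footwear, under $50.00 → 3% → $0.30
Sundress $29.59: clothing & footwear, under $50.00 → 3% → $0.89
Blazer $111.86: clothing & footwear, $50.00 or more → 6.5% → $7.27
Tax on clothing & footwear = $0.30 + $0.89 + $7.27 = $8.46

$8.46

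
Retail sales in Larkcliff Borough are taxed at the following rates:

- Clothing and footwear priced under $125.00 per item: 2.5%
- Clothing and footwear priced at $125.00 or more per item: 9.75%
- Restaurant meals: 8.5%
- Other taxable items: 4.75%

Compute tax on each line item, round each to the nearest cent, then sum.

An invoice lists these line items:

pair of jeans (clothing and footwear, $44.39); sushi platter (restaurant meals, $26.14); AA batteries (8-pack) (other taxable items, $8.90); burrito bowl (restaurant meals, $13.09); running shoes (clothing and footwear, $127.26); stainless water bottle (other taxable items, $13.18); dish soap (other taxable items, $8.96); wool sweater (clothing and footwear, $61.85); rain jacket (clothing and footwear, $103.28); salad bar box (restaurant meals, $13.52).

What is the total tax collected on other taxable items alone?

$1.48

AA batteries (8-pack) $8.90: other taxable items → 4.75% → $0.42
Stainless water bottle $13.18: other taxable items → 4.75% → $0.63
Dish soap $8.96: other taxable items → 4.75% → $0.43
Tax on other taxable items = $0.42 + $0.63 + $0.43 = $1.48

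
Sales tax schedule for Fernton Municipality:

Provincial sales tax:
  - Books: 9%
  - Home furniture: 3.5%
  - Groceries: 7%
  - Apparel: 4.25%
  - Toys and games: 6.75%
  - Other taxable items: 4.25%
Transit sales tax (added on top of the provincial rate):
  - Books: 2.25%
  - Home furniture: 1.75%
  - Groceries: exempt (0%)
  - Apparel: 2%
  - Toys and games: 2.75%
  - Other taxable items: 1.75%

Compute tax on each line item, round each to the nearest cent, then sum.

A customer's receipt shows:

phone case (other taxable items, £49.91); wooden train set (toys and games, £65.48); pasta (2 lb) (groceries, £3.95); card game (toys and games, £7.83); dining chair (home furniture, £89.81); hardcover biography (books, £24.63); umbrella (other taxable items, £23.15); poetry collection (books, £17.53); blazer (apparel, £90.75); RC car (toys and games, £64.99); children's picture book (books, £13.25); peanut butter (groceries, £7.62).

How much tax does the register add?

£34.94

Phone case £49.91: other taxable items → 4.25% + 1.75% transit = 6% → £2.99
Wooden train set £65.48: toys and games → 6.75% + 2.75% transit = 9.5% → £6.22
Pasta (2 lb) £3.95: groceries → 7% + 0% transit = 7% → £0.28
Card game £7.83: toys and games → 6.75% + 2.75% transit = 9.5% → £0.74
Dining chair £89.81: home furniture → 3.5% + 1.75% transit = 5.25% → £4.72
Hardcover biography £24.63: books → 9% + 2.25% transit = 11.25% → £2.77
Umbrella £23.15: other taxable items → 4.25% + 1.75% transit = 6% → £1.39
Poetry collection £17.53: books → 9% + 2.25% transit = 11.25% → £1.97
Blazer £90.75: apparel → 4.25% + 2% transit = 6.25% → £5.67
RC car £64.99: toys and games → 6.75% + 2.75% transit = 9.5% → £6.17
Children's picture book £13.25: books → 9% + 2.25% transit = 11.25% → £1.49
Peanut butter £7.62: groceries → 7% + 0% transit = 7% → £0.53
Total tax = £2.99 + £6.22 + £0.28 + £0.74 + £4.72 + £2.77 + £1.39 + £1.97 + £5.67 + £6.17 + £1.49 + £0.53 = £34.94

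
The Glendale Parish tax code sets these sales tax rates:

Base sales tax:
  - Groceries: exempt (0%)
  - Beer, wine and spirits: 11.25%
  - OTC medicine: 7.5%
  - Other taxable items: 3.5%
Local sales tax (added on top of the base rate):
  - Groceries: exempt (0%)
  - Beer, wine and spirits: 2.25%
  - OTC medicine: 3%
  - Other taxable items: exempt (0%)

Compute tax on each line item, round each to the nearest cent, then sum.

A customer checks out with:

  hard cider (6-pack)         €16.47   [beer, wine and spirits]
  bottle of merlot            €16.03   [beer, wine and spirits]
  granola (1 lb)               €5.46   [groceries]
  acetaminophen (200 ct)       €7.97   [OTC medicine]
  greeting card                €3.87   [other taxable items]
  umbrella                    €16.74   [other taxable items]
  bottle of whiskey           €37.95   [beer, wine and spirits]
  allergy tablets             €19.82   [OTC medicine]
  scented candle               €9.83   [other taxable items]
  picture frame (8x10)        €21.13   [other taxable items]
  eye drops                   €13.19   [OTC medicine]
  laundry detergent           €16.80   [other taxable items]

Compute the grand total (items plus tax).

€201.46

Hard cider (6-pack) €16.47: beer, wine and spirits → 11.25% + 2.25% local = 13.5% → €2.22
Bottle of merlot €16.03: beer, wine and spirits → 11.25% + 2.25% local = 13.5% → €2.16
Granola (1 lb) €5.46: groceries → 0% + 0% local = 0% → €0.00
Acetaminophen (200 ct) €7.97: OTC medicine → 7.5% + 3% local = 10.5% → €0.84
Greeting card €3.87: other taxable items → 3.5% + 0% local = 3.5% → €0.14
Umbrella €16.74: other taxable items → 3.5% + 0% local = 3.5% → €0.59
Bottle of whiskey €37.95: beer, wine and spirits → 11.25% + 2.25% local = 13.5% → €5.12
Allergy tablets €19.82: OTC medicine → 7.5% + 3% local = 10.5% → €2.08
Scented candle €9.83: other taxable items → 3.5% + 0% local = 3.5% → €0.34
Picture frame (8x10) €21.13: other taxable items → 3.5% + 0% local = 3.5% → €0.74
Eye drops €13.19: OTC medicine → 7.5% + 3% local = 10.5% → €1.38
Laundry detergent €16.80: other taxable items → 3.5% + 0% local = 3.5% → €0.59
Subtotal = €185.26; tax = €16.20; total due = €201.46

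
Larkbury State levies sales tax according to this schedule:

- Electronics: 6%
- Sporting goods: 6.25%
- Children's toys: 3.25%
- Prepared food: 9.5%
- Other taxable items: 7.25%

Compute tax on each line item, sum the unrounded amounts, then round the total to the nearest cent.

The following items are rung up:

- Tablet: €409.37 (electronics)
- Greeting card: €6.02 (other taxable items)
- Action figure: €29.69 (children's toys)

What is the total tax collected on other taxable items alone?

Greeting card €6.02: other taxable items → 7.25% → €0.43645
Tax on other taxable items: unrounded sum = €0.43645 → €0.44

€0.44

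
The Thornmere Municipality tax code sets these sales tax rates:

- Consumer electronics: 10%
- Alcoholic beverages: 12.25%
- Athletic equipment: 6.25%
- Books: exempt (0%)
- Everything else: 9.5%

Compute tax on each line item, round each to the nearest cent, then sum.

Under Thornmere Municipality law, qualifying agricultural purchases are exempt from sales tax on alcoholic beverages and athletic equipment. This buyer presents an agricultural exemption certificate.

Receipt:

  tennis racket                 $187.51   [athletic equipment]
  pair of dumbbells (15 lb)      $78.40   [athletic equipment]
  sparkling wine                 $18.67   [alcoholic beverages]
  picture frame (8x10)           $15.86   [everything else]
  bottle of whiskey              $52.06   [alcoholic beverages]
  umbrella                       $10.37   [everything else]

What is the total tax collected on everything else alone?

Picture frame (8x10) $15.86: everything else → 9.5% → $1.51
Umbrella $10.37: everything else → 9.5% → $0.99
Tax on everything else = $1.51 + $0.99 = $2.50

$2.50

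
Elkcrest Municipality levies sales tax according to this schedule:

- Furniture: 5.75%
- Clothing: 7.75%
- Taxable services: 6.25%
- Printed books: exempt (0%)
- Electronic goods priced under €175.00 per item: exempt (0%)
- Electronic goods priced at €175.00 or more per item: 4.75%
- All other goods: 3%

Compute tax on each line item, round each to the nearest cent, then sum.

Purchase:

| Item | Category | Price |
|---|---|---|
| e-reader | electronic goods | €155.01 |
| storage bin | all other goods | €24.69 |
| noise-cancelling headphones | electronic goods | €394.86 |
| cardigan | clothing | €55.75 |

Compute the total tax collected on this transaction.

€23.82

E-reader €155.01: electronic goods, under €175.00 → 0% → €0.00
Storage bin €24.69: all other goods → 3% → €0.74
Noise-cancelling headphones €394.86: electronic goods, €175.00 or more → 4.75% → €18.76
Cardigan €55.75: clothing → 7.75% → €4.32
Total tax = €0.74 + €18.76 + €4.32 = €23.82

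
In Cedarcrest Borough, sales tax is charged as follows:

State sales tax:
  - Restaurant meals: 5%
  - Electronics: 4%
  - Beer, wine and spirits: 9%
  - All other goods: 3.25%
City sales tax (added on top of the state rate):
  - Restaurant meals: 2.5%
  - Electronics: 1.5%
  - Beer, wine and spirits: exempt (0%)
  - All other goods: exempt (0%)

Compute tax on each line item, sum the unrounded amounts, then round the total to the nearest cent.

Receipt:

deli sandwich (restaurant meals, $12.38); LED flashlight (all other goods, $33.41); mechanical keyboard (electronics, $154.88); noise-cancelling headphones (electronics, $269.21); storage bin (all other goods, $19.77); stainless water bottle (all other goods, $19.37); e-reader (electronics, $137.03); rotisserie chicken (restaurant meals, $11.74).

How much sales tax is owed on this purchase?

Deli sandwich $12.38: restaurant meals → 5% + 2.5% city = 7.5% → $0.9285
LED flashlight $33.41: all other goods → 3.25% + 0% city = 3.25% → $1.085825
Mechanical keyboard $154.88: electronics → 4% + 1.5% city = 5.5% → $8.5184
Noise-cancelling headphones $269.21: electronics → 4% + 1.5% city = 5.5% → $14.80655
Storage bin $19.77: all other goods → 3.25% + 0% city = 3.25% → $0.642525
Stainless water bottle $19.37: all other goods → 3.25% + 0% city = 3.25% → $0.629525
E-reader $137.03: electronics → 4% + 1.5% city = 5.5% → $7.53665
Rotisserie chicken $11.74: restaurant meals → 5% + 2.5% city = 7.5% → $0.8805
Unrounded tax sum = $35.028475 → $35.03

$35.03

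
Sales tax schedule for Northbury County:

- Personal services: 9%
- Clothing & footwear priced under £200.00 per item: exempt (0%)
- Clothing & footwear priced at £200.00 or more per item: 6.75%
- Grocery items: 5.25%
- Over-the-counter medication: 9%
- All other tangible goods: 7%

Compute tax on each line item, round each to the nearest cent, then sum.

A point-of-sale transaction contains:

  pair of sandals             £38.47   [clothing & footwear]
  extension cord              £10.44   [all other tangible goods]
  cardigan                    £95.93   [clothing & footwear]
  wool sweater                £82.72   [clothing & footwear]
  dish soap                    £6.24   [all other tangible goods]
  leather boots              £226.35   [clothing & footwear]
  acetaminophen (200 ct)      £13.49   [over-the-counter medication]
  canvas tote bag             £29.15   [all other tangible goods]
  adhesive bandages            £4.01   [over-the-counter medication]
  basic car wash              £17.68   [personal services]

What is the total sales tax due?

£21.65

Pair of sandals £38.47: clothing & footwear, under £200.00 → 0% → £0.00
Extension cord £10.44: all other tangible goods → 7% → £0.73
Cardigan £95.93: clothing & footwear, under £200.00 → 0% → £0.00
Wool sweater £82.72: clothing & footwear, under £200.00 → 0% → £0.00
Dish soap £6.24: all other tangible goods → 7% → £0.44
Leather boots £226.35: clothing & footwear, £200.00 or more → 6.75% → £15.28
Acetaminophen (200 ct) £13.49: over-the-counter medication → 9% → £1.21
Canvas tote bag £29.15: all other tangible goods → 7% → £2.04
Adhesive bandages £4.01: over-the-counter medication → 9% → £0.36
Basic car wash £17.68: personal services → 9% → £1.59
Total tax = £0.73 + £0.44 + £15.28 + £1.21 + £2.04 + £0.36 + £1.59 = £21.65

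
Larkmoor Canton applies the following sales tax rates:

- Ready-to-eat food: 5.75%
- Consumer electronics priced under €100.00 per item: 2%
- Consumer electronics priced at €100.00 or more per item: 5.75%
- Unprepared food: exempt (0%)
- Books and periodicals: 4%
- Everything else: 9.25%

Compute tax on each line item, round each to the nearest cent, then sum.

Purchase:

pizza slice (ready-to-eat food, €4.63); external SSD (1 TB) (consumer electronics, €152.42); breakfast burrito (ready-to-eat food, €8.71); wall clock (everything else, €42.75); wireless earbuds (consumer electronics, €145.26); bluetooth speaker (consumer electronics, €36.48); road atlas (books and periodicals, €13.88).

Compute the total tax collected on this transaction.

Pizza slice €4.63: ready-to-eat food → 5.75% → €0.27
External SSD (1 TB) €152.42: consumer electronics, €100.00 or more → 5.75% → €8.76
Breakfast burrito €8.71: ready-to-eat food → 5.75% → €0.50
Wall clock €42.75: everything else → 9.25% → €3.95
Wireless earbuds €145.26: consumer electronics, €100.00 or more → 5.75% → €8.35
Bluetooth speaker €36.48: consumer electronics, under €100.00 → 2% → €0.73
Road atlas €13.88: books and periodicals → 4% → €0.56
Total tax = €0.27 + €8.76 + €0.50 + €3.95 + €8.35 + €0.73 + €0.56 = €23.12

€23.12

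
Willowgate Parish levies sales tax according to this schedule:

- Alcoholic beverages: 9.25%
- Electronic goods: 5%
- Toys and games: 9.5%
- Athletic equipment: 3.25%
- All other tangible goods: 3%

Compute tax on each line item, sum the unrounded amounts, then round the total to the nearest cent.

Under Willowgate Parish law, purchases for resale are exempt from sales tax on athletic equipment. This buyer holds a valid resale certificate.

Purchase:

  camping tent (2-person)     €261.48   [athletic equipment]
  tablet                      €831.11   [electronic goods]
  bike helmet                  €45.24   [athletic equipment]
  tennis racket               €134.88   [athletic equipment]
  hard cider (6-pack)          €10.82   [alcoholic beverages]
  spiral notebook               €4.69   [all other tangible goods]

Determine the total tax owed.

Camping tent (2-person) €261.48: athletic equipment, buyer-exempt → 0% → €0.00
Tablet €831.11: electronic goods → 5% → €41.5555
Bike helmet €45.24: athletic equipment, buyer-exempt → 0% → €0.00
Tennis racket €134.88: athletic equipment, buyer-exempt → 0% → €0.00
Hard cider (6-pack) €10.82: alcoholic beverages → 9.25% → €1.00085
Spiral notebook €4.69: all other tangible goods → 3% → €0.1407
Unrounded tax sum = €42.69705 → €42.70

€42.70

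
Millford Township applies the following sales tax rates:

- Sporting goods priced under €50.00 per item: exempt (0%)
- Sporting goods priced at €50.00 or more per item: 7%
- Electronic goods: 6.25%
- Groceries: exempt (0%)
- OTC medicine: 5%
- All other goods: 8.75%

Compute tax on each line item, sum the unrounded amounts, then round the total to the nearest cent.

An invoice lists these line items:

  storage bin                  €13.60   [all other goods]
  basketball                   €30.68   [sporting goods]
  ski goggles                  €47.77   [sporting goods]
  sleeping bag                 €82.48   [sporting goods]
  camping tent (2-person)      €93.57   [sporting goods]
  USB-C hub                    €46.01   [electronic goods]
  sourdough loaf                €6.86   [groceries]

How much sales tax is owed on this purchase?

Storage bin €13.60: all other goods → 8.75% → €1.19
Basketball €30.68: sporting goods, under €50.00 → 0% → €0.00
Ski goggles €47.77: sporting goods, under €50.00 → 0% → €0.00
Sleeping bag €82.48: sporting goods, €50.00 or more → 7% → €5.7736
Camping tent (2-person) €93.57: sporting goods, €50.00 or more → 7% → €6.5499
USB-C hub €46.01: electronic goods → 6.25% → €2.875625
Sourdough loaf €6.86: groceries → 0% → €0.00
Unrounded tax sum = €16.389125 → €16.39

€16.39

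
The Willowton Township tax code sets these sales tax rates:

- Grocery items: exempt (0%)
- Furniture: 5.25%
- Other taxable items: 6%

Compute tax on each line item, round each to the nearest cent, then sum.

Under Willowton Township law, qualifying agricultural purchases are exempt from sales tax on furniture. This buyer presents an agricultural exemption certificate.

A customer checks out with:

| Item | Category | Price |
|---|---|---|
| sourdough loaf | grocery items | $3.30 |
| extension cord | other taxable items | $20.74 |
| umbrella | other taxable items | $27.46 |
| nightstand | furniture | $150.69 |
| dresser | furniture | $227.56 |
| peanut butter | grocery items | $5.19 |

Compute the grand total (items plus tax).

Sourdough loaf $3.30: grocery items → 0% → $0.00
Extension cord $20.74: other taxable items → 6% → $1.24
Umbrella $27.46: other taxable items → 6% → $1.65
Nightstand $150.69: furniture, buyer-exempt → 0% → $0.00
Dresser $227.56: furniture, buyer-exempt → 0% → $0.00
Peanut butter $5.19: grocery items → 0% → $0.00
Subtotal = $434.94; tax = $2.89; total due = $437.83

$437.83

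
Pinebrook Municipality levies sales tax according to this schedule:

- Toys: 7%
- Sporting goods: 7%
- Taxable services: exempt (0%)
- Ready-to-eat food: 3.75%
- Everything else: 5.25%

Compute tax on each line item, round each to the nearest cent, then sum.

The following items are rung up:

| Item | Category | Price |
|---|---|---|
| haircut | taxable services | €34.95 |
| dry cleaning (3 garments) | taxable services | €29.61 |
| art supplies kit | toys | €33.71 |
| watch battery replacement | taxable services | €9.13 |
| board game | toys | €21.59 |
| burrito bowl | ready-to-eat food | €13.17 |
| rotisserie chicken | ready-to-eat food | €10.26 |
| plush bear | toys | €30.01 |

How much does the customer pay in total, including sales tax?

€189.27

Haircut €34.95: taxable services → 0% → €0.00
Dry cleaning (3 garments) €29.61: taxable services → 0% → €0.00
Art supplies kit €33.71: toys → 7% → €2.36
Watch battery replacement €9.13: taxable services → 0% → €0.00
Board game €21.59: toys → 7% → €1.51
Burrito bowl €13.17: ready-to-eat food → 3.75% → €0.49
Rotisserie chicken €10.26: ready-to-eat food → 3.75% → €0.38
Plush bear €30.01: toys → 7% → €2.10
Subtotal = €182.43; tax = €6.84; total due = €189.27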